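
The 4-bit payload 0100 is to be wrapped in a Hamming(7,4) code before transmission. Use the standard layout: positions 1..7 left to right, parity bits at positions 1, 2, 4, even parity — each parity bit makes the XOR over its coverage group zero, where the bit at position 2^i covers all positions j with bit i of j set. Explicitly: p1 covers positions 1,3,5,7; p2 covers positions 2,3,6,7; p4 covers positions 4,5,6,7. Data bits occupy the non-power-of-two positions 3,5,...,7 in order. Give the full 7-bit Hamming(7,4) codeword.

Place data bits at non-power-of-two positions: b3=0, b5=1, b6=0, b7=0.
p1 = XOR of data positions {3,5,7} = 0⊕1⊕0 = 1
p2 = XOR of data positions {3,6,7} = 0⊕0⊕0 = 0
p4 = XOR of data positions {5,6,7} = 1⊕0⊕0 = 1
Codeword b1..b7 = 1001100

1001100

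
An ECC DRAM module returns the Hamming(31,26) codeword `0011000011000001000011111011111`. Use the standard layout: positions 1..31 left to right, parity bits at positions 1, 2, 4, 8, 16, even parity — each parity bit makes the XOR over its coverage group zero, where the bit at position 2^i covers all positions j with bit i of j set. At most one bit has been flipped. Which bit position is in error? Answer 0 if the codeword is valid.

26

s1: b1⊕b3⊕b5⊕b7⊕b9⊕b11⊕b13⊕b15⊕b17⊕b19⊕b21⊕b23⊕b25⊕b27⊕b29⊕b31 = 0⊕1⊕0⊕0⊕1⊕0⊕0⊕0⊕0⊕0⊕1⊕1⊕1⊕1⊕1⊕1 = 0
s2: b2⊕b3⊕b6⊕b7⊕b10⊕b11⊕b14⊕b15⊕b18⊕b19⊕b22⊕b23⊕b26⊕b27⊕b30⊕b31 = 0⊕1⊕0⊕0⊕1⊕0⊕0⊕0⊕0⊕0⊕1⊕1⊕0⊕1⊕1⊕1 = 1
s4: b4⊕b5⊕b6⊕b7⊕b12⊕b13⊕b14⊕b15⊕b20⊕b21⊕b22⊕b23⊕b28⊕b29⊕b30⊕b31 = 1⊕0⊕0⊕0⊕0⊕0⊕0⊕0⊕0⊕1⊕1⊕1⊕1⊕1⊕1⊕1 = 0
s8: b8⊕b9⊕b10⊕b11⊕b12⊕b13⊕b14⊕b15⊕b24⊕b25⊕b26⊕b27⊕b28⊕b29⊕b30⊕b31 = 0⊕1⊕1⊕0⊕0⊕0⊕0⊕0⊕1⊕1⊕0⊕1⊕1⊕1⊕1⊕1 = 1
s16: b16⊕b17⊕b18⊕b19⊕b20⊕b21⊕b22⊕b23⊕b24⊕b25⊕b26⊕b27⊕b28⊕b29⊕b30⊕b31 = 1⊕0⊕0⊕0⊕0⊕1⊕1⊕1⊕1⊕1⊕0⊕1⊕1⊕1⊕1⊕1 = 1
Syndrome (s16...s1) = 11010 → position 26.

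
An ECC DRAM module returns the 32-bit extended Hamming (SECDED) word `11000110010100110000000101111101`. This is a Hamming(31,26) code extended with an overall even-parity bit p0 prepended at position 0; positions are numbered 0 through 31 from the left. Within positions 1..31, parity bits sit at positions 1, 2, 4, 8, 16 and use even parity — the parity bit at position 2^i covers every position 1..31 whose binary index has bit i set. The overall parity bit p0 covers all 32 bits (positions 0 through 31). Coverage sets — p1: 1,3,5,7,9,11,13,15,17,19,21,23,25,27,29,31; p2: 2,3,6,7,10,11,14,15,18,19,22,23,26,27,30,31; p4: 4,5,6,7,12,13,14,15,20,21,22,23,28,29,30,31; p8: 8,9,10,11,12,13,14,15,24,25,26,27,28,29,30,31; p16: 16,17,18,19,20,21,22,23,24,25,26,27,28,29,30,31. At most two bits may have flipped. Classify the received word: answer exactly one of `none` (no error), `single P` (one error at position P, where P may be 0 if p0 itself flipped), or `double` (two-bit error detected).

single 16

s1: b1⊕b3⊕b5⊕b7⊕b9⊕b11⊕b13⊕b15⊕b17⊕b19⊕b21⊕b23⊕b25⊕b27⊕b29⊕b31 = 1⊕0⊕1⊕0⊕1⊕1⊕0⊕1⊕0⊕0⊕0⊕1⊕1⊕1⊕1⊕1 = 0
s2: b2⊕b3⊕b6⊕b7⊕b10⊕b11⊕b14⊕b15⊕b18⊕b19⊕b22⊕b23⊕b26⊕b27⊕b30⊕b31 = 0⊕0⊕1⊕0⊕0⊕1⊕1⊕1⊕0⊕0⊕0⊕1⊕1⊕1⊕0⊕1 = 0
s4: b4⊕b5⊕b6⊕b7⊕b12⊕b13⊕b14⊕b15⊕b20⊕b21⊕b22⊕b23⊕b28⊕b29⊕b30⊕b31 = 0⊕1⊕1⊕0⊕0⊕0⊕1⊕1⊕0⊕0⊕0⊕1⊕1⊕1⊕0⊕1 = 0
s8: b8⊕b9⊕b10⊕b11⊕b12⊕b13⊕b14⊕b15⊕b24⊕b25⊕b26⊕b27⊕b28⊕b29⊕b30⊕b31 = 0⊕1⊕0⊕1⊕0⊕0⊕1⊕1⊕0⊕1⊕1⊕1⊕1⊕1⊕0⊕1 = 0
s16: b16⊕b17⊕b18⊕b19⊕b20⊕b21⊕b22⊕b23⊕b24⊕b25⊕b26⊕b27⊕b28⊕b29⊕b30⊕b31 = 0⊕0⊕0⊕0⊕0⊕0⊕0⊕1⊕0⊕1⊕1⊕1⊕1⊕1⊕0⊕1 = 1
Syndrome (s16...s1) = 10000 → position 16.
Overall parity (XOR of all 32 bits, including p0): 1⊕1⊕0⊕0⊕0⊕1⊕1⊕0⊕0⊕1⊕0⊕1⊕0⊕0⊕1⊕1⊕0⊕0⊕0⊕0⊕0⊕0⊕0⊕1⊕0⊕1⊕1⊕1⊕1⊕1⊕0⊕1 = 1
Overall=1, syndrome position=16 → single-bit error at position 16.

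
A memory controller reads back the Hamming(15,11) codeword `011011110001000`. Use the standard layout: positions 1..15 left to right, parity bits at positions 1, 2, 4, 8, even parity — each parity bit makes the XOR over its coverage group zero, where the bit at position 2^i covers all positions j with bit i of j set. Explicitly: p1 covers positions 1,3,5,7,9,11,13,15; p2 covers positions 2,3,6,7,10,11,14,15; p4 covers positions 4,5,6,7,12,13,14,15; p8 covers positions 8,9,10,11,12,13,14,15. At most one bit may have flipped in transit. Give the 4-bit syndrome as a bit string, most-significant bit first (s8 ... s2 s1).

0001

s1: b1⊕b3⊕b5⊕b7⊕b9⊕b11⊕b13⊕b15 = 0⊕1⊕1⊕1⊕0⊕0⊕0⊕0 = 1
s2: b2⊕b3⊕b6⊕b7⊕b10⊕b11⊕b14⊕b15 = 1⊕1⊕1⊕1⊕0⊕0⊕0⊕0 = 0
s4: b4⊕b5⊕b6⊕b7⊕b12⊕b13⊕b14⊕b15 = 0⊕1⊕1⊕1⊕1⊕0⊕0⊕0 = 0
s8: b8⊕b9⊕b10⊕b11⊕b12⊕b13⊕b14⊕b15 = 1⊕0⊕0⊕0⊕1⊕0⊕0⊕0 = 0
Syndrome (s8...s1) = 0001 → position 1.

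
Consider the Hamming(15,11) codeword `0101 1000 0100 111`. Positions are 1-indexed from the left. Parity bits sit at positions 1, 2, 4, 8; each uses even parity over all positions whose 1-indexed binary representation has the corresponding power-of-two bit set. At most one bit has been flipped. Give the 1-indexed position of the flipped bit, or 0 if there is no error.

s1: b1⊕b3⊕b5⊕b7⊕b9⊕b11⊕b13⊕b15 = 0⊕0⊕1⊕0⊕0⊕0⊕1⊕1 = 1
s2: b2⊕b3⊕b6⊕b7⊕b10⊕b11⊕b14⊕b15 = 1⊕0⊕0⊕0⊕1⊕0⊕1⊕1 = 0
s4: b4⊕b5⊕b6⊕b7⊕b12⊕b13⊕b14⊕b15 = 1⊕1⊕0⊕0⊕0⊕1⊕1⊕1 = 1
s8: b8⊕b9⊕b10⊕b11⊕b12⊕b13⊕b14⊕b15 = 0⊕0⊕1⊕0⊕0⊕1⊕1⊕1 = 0
Syndrome (s8...s1) = 0101 → position 5.

5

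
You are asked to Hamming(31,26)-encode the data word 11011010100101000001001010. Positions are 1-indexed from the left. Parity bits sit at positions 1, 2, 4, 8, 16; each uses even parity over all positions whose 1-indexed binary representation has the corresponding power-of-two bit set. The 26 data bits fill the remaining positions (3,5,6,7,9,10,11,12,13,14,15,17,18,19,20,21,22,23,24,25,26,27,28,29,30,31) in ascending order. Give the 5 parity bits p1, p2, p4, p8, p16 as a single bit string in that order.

Place data bits at non-power-of-two positions: b3=1, b5=1, b6=0, b7=1, b9=1, b10=0, b11=1, b12=0, b13=1, b14=0, b15=0, b17=1, b18=0, b19=1, b20=0, b21=0, b22=0, b23=0, b24=0, b25=1, b26=0, b27=0, b28=1, b29=0, b30=1, b31=0.
p1 = XOR of data positions {3,5,7,9,11,13,15,17,19,21,23,25,27,29,31} = 1⊕1⊕1⊕1⊕1⊕1⊕0⊕1⊕1⊕0⊕0⊕1⊕0⊕0⊕0 = 1
p2 = XOR of data positions {3,6,7,10,11,14,15,18,19,22,23,26,27,30,31} = 1⊕0⊕1⊕0⊕1⊕0⊕0⊕0⊕1⊕0⊕0⊕0⊕0⊕1⊕0 = 1
p4 = XOR of data positions {5,6,7,12,13,14,15,20,21,22,23,28,29,30,31} = 1⊕0⊕1⊕0⊕1⊕0⊕0⊕0⊕0⊕0⊕0⊕1⊕0⊕1⊕0 = 1
p8 = XOR of data positions {9,10,11,12,13,14,15,24,25,26,27,28,29,30,31} = 1⊕0⊕1⊕0⊕1⊕0⊕0⊕0⊕1⊕0⊕0⊕1⊕0⊕1⊕0 = 0
p16 = XOR of data positions {17,18,19,20,21,22,23,24,25,26,27,28,29,30,31} = 1⊕0⊕1⊕0⊕0⊕0⊕0⊕0⊕1⊕0⊕0⊕1⊕0⊕1⊕0 = 1
Parity bits p1,p2,p4,p8,p16 = 11101

11101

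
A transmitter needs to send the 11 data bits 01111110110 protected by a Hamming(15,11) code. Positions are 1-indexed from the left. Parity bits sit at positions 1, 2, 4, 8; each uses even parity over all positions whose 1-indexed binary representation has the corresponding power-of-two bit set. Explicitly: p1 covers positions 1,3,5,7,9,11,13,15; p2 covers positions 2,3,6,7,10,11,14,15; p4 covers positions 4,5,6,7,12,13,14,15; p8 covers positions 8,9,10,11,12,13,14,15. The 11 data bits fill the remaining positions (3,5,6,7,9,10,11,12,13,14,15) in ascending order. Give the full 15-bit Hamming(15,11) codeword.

110111111110110

Place data bits at non-power-of-two positions: b3=0, b5=1, b6=1, b7=1, b9=1, b10=1, b11=1, b12=0, b13=1, b14=1, b15=0.
p1 = XOR of data positions {3,5,7,9,11,13,15} = 0⊕1⊕1⊕1⊕1⊕1⊕0 = 1
p2 = XOR of data positions {3,6,7,10,11,14,15} = 0⊕1⊕1⊕1⊕1⊕1⊕0 = 1
p4 = XOR of data positions {5,6,7,12,13,14,15} = 1⊕1⊕1⊕0⊕1⊕1⊕0 = 1
p8 = XOR of data positions {9,10,11,12,13,14,15} = 1⊕1⊕1⊕0⊕1⊕1⊕0 = 1
Codeword b1..b15 = 110111111110110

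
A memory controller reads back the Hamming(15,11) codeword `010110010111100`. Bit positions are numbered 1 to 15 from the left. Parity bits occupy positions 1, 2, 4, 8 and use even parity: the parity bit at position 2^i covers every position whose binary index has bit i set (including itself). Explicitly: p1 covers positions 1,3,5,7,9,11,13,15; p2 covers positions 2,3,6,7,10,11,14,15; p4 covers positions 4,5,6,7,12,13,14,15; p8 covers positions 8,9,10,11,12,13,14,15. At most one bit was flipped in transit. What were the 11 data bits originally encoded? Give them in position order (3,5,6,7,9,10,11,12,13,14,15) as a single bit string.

s1: b1⊕b3⊕b5⊕b7⊕b9⊕b11⊕b13⊕b15 = 0⊕0⊕1⊕0⊕0⊕1⊕1⊕0 = 1
s2: b2⊕b3⊕b6⊕b7⊕b10⊕b11⊕b14⊕b15 = 1⊕0⊕0⊕0⊕1⊕1⊕0⊕0 = 1
s4: b4⊕b5⊕b6⊕b7⊕b12⊕b13⊕b14⊕b15 = 1⊕1⊕0⊕0⊕1⊕1⊕0⊕0 = 0
s8: b8⊕b9⊕b10⊕b11⊕b12⊕b13⊕b14⊕b15 = 1⊕0⊕1⊕1⊕1⊕1⊕0⊕0 = 1
Syndrome (s8...s1) = 1011 → position 11.
Flip bit 11: corrected codeword = 010110010101100
Data bits at positions 3,5,6,7,9,10,11,12,13,14,15: 01000101100

01000101100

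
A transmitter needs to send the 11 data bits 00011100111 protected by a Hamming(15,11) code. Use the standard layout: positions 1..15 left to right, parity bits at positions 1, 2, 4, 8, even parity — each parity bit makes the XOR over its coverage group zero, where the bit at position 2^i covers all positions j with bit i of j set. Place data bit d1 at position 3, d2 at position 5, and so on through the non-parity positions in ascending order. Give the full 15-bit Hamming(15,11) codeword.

Place data bits at non-power-of-two positions: b3=0, b5=0, b6=0, b7=1, b9=1, b10=1, b11=0, b12=0, b13=1, b14=1, b15=1.
p1 = XOR of data positions {3,5,7,9,11,13,15} = 0⊕0⊕1⊕1⊕0⊕1⊕1 = 0
p2 = XOR of data positions {3,6,7,10,11,14,15} = 0⊕0⊕1⊕1⊕0⊕1⊕1 = 0
p4 = XOR of data positions {5,6,7,12,13,14,15} = 0⊕0⊕1⊕0⊕1⊕1⊕1 = 0
p8 = XOR of data positions {9,10,11,12,13,14,15} = 1⊕1⊕0⊕0⊕1⊕1⊕1 = 1
Codeword b1..b15 = 000000111100111

000000111100111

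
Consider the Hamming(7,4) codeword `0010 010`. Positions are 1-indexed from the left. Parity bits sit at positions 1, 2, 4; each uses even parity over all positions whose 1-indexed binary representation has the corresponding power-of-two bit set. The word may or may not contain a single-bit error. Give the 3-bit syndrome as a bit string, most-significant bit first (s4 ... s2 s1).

s1: b1⊕b3⊕b5⊕b7 = 0⊕1⊕0⊕0 = 1
s2: b2⊕b3⊕b6⊕b7 = 0⊕1⊕1⊕0 = 0
s4: b4⊕b5⊕b6⊕b7 = 0⊕0⊕1⊕0 = 1
Syndrome (s4...s1) = 101 → position 5.

101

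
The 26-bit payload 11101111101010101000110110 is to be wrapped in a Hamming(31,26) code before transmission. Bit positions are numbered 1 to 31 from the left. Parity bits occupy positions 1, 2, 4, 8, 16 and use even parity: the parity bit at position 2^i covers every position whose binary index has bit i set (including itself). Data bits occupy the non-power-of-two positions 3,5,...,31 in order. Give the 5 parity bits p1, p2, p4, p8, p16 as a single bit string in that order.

00101

Place data bits at non-power-of-two positions: b3=1, b5=1, b6=1, b7=0, b9=1, b10=1, b11=1, b12=1, b13=1, b14=0, b15=1, b17=0, b18=1, b19=0, b20=1, b21=0, b22=1, b23=0, b24=0, b25=0, b26=1, b27=1, b28=0, b29=1, b30=1, b31=0.
p1 = XOR of data positions {3,5,7,9,11,13,15,17,19,21,23,25,27,29,31} = 1⊕1⊕0⊕1⊕1⊕1⊕1⊕0⊕0⊕0⊕0⊕0⊕1⊕1⊕0 = 0
p2 = XOR of data positions {3,6,7,10,11,14,15,18,19,22,23,26,27,30,31} = 1⊕1⊕0⊕1⊕1⊕0⊕1⊕1⊕0⊕1⊕0⊕1⊕1⊕1⊕0 = 0
p4 = XOR of data positions {5,6,7,12,13,14,15,20,21,22,23,28,29,30,31} = 1⊕1⊕0⊕1⊕1⊕0⊕1⊕1⊕0⊕1⊕0⊕0⊕1⊕1⊕0 = 1
p8 = XOR of data positions {9,10,11,12,13,14,15,24,25,26,27,28,29,30,31} = 1⊕1⊕1⊕1⊕1⊕0⊕1⊕0⊕0⊕1⊕1⊕0⊕1⊕1⊕0 = 0
p16 = XOR of data positions {17,18,19,20,21,22,23,24,25,26,27,28,29,30,31} = 0⊕1⊕0⊕1⊕0⊕1⊕0⊕0⊕0⊕1⊕1⊕0⊕1⊕1⊕0 = 1
Parity bits p1,p2,p4,p8,p16 = 00101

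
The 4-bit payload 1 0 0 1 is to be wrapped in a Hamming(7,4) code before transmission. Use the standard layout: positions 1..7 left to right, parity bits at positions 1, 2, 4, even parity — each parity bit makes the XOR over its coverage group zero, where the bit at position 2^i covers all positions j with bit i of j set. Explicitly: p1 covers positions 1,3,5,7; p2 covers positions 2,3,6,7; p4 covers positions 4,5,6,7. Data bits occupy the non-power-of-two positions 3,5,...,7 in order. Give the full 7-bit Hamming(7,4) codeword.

0011001

Place data bits at non-power-of-two positions: b3=1, b5=0, b6=0, b7=1.
p1 = XOR of data positions {3,5,7} = 1⊕0⊕1 = 0
p2 = XOR of data positions {3,6,7} = 1⊕0⊕1 = 0
p4 = XOR of data positions {5,6,7} = 0⊕0⊕1 = 1
Codeword b1..b7 = 0011001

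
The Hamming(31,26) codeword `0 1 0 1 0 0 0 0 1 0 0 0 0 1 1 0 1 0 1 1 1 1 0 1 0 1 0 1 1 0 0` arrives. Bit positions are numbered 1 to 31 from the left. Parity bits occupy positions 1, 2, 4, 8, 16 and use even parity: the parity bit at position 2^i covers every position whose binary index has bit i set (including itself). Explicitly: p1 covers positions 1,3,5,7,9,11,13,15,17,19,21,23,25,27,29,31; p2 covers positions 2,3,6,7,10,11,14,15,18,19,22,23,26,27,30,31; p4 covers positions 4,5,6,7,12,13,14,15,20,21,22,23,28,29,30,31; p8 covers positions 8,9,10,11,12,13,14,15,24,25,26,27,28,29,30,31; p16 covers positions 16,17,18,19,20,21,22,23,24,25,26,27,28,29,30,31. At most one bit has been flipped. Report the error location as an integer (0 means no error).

s1: b1⊕b3⊕b5⊕b7⊕b9⊕b11⊕b13⊕b15⊕b17⊕b19⊕b21⊕b23⊕b25⊕b27⊕b29⊕b31 = 0⊕0⊕0⊕0⊕1⊕0⊕0⊕1⊕1⊕1⊕1⊕0⊕0⊕0⊕1⊕0 = 0
s2: b2⊕b3⊕b6⊕b7⊕b10⊕b11⊕b14⊕b15⊕b18⊕b19⊕b22⊕b23⊕b26⊕b27⊕b30⊕b31 = 1⊕0⊕0⊕0⊕0⊕0⊕1⊕1⊕0⊕1⊕1⊕0⊕1⊕0⊕0⊕0 = 0
s4: b4⊕b5⊕b6⊕b7⊕b12⊕b13⊕b14⊕b15⊕b20⊕b21⊕b22⊕b23⊕b28⊕b29⊕b30⊕b31 = 1⊕0⊕0⊕0⊕0⊕0⊕1⊕1⊕1⊕1⊕1⊕0⊕1⊕1⊕0⊕0 = 0
s8: b8⊕b9⊕b10⊕b11⊕b12⊕b13⊕b14⊕b15⊕b24⊕b25⊕b26⊕b27⊕b28⊕b29⊕b30⊕b31 = 0⊕1⊕0⊕0⊕0⊕0⊕1⊕1⊕1⊕0⊕1⊕0⊕1⊕1⊕0⊕0 = 1
s16: b16⊕b17⊕b18⊕b19⊕b20⊕b21⊕b22⊕b23⊕b24⊕b25⊕b26⊕b27⊕b28⊕b29⊕b30⊕b31 = 0⊕1⊕0⊕1⊕1⊕1⊕1⊕0⊕1⊕0⊕1⊕0⊕1⊕1⊕0⊕0 = 1
Syndrome (s16...s1) = 11000 → position 24.

24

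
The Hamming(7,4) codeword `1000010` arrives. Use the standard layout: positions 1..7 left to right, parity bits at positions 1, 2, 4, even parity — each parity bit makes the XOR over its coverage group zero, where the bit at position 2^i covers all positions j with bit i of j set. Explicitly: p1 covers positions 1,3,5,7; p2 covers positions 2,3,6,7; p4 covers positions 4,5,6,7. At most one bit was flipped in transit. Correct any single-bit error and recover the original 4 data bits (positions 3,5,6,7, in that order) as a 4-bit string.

0011

s1: b1⊕b3⊕b5⊕b7 = 1⊕0⊕0⊕0 = 1
s2: b2⊕b3⊕b6⊕b7 = 0⊕0⊕1⊕0 = 1
s4: b4⊕b5⊕b6⊕b7 = 0⊕0⊕1⊕0 = 1
Syndrome (s4...s1) = 111 → position 7.
Flip bit 7: corrected codeword = 1000011
Data bits at positions 3,5,6,7: 0011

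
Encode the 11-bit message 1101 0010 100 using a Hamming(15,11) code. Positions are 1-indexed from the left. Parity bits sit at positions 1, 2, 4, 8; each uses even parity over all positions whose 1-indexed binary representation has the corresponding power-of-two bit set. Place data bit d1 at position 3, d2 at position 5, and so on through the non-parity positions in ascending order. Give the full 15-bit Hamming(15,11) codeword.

111110100010100

Place data bits at non-power-of-two positions: b3=1, b5=1, b6=0, b7=1, b9=0, b10=0, b11=1, b12=0, b13=1, b14=0, b15=0.
p1 = XOR of data positions {3,5,7,9,11,13,15} = 1⊕1⊕1⊕0⊕1⊕1⊕0 = 1
p2 = XOR of data positions {3,6,7,10,11,14,15} = 1⊕0⊕1⊕0⊕1⊕0⊕0 = 1
p4 = XOR of data positions {5,6,7,12,13,14,15} = 1⊕0⊕1⊕0⊕1⊕0⊕0 = 1
p8 = XOR of data positions {9,10,11,12,13,14,15} = 0⊕0⊕1⊕0⊕1⊕0⊕0 = 0
Codeword b1..b15 = 111110100010100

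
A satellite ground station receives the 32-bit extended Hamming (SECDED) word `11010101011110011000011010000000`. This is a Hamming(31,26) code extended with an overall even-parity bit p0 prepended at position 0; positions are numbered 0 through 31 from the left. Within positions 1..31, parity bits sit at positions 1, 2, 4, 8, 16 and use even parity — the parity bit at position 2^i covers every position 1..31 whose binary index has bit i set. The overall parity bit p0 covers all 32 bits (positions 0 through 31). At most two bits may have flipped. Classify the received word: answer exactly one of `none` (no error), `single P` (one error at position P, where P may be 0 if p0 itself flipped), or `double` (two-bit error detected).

s1: b1⊕b3⊕b5⊕b7⊕b9⊕b11⊕b13⊕b15⊕b17⊕b19⊕b21⊕b23⊕b25⊕b27⊕b29⊕b31 = 1⊕1⊕1⊕1⊕1⊕1⊕0⊕1⊕0⊕0⊕1⊕0⊕0⊕0⊕0⊕0 = 0
s2: b2⊕b3⊕b6⊕b7⊕b10⊕b11⊕b14⊕b15⊕b18⊕b19⊕b22⊕b23⊕b26⊕b27⊕b30⊕b31 = 0⊕1⊕0⊕1⊕1⊕1⊕0⊕1⊕0⊕0⊕1⊕0⊕0⊕0⊕0⊕0 = 0
s4: b4⊕b5⊕b6⊕b7⊕b12⊕b13⊕b14⊕b15⊕b20⊕b21⊕b22⊕b23⊕b28⊕b29⊕b30⊕b31 = 0⊕1⊕0⊕1⊕1⊕0⊕0⊕1⊕0⊕1⊕1⊕0⊕0⊕0⊕0⊕0 = 0
s8: b8⊕b9⊕b10⊕b11⊕b12⊕b13⊕b14⊕b15⊕b24⊕b25⊕b26⊕b27⊕b28⊕b29⊕b30⊕b31 = 0⊕1⊕1⊕1⊕1⊕0⊕0⊕1⊕1⊕0⊕0⊕0⊕0⊕0⊕0⊕0 = 0
s16: b16⊕b17⊕b18⊕b19⊕b20⊕b21⊕b22⊕b23⊕b24⊕b25⊕b26⊕b27⊕b28⊕b29⊕b30⊕b31 = 1⊕0⊕0⊕0⊕0⊕1⊕1⊕0⊕1⊕0⊕0⊕0⊕0⊕0⊕0⊕0 = 0
Syndrome (s16...s1) = 00000 → position 0 (no error).
Overall parity (XOR of all 32 bits, including p0): 1⊕1⊕0⊕1⊕0⊕1⊕0⊕1⊕0⊕1⊕1⊕1⊕1⊕0⊕0⊕1⊕1⊕0⊕0⊕0⊕0⊕1⊕1⊕0⊕1⊕0⊕0⊕0⊕0⊕0⊕0⊕0 = 0
Overall=0, syndrome position=0 → no error.

none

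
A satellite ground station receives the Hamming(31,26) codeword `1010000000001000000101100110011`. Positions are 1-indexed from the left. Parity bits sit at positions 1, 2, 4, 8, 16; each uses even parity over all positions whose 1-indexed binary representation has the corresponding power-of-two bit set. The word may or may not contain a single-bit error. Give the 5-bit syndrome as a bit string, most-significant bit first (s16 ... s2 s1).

s1: b1⊕b3⊕b5⊕b7⊕b9⊕b11⊕b13⊕b15⊕b17⊕b19⊕b21⊕b23⊕b25⊕b27⊕b29⊕b31 = 1⊕1⊕0⊕0⊕0⊕0⊕1⊕0⊕0⊕0⊕0⊕1⊕0⊕1⊕0⊕1 = 0
s2: b2⊕b3⊕b6⊕b7⊕b10⊕b11⊕b14⊕b15⊕b18⊕b19⊕b22⊕b23⊕b26⊕b27⊕b30⊕b31 = 0⊕1⊕0⊕0⊕0⊕0⊕0⊕0⊕0⊕0⊕1⊕1⊕1⊕1⊕1⊕1 = 1
s4: b4⊕b5⊕b6⊕b7⊕b12⊕b13⊕b14⊕b15⊕b20⊕b21⊕b22⊕b23⊕b28⊕b29⊕b30⊕b31 = 0⊕0⊕0⊕0⊕0⊕1⊕0⊕0⊕1⊕0⊕1⊕1⊕0⊕0⊕1⊕1 = 0
s8: b8⊕b9⊕b10⊕b11⊕b12⊕b13⊕b14⊕b15⊕b24⊕b25⊕b26⊕b27⊕b28⊕b29⊕b30⊕b31 = 0⊕0⊕0⊕0⊕0⊕1⊕0⊕0⊕0⊕0⊕1⊕1⊕0⊕0⊕1⊕1 = 1
s16: b16⊕b17⊕b18⊕b19⊕b20⊕b21⊕b22⊕b23⊕b24⊕b25⊕b26⊕b27⊕b28⊕b29⊕b30⊕b31 = 0⊕0⊕0⊕0⊕1⊕0⊕1⊕1⊕0⊕0⊕1⊕1⊕0⊕0⊕1⊕1 = 1
Syndrome (s16...s1) = 11010 → position 26.

11010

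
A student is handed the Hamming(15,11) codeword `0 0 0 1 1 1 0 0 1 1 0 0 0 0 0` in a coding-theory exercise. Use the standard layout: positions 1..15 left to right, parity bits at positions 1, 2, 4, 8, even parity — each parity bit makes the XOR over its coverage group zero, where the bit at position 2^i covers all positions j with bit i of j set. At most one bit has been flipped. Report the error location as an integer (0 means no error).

s1: b1⊕b3⊕b5⊕b7⊕b9⊕b11⊕b13⊕b15 = 0⊕0⊕1⊕0⊕1⊕0⊕0⊕0 = 0
s2: b2⊕b3⊕b6⊕b7⊕b10⊕b11⊕b14⊕b15 = 0⊕0⊕1⊕0⊕1⊕0⊕0⊕0 = 0
s4: b4⊕b5⊕b6⊕b7⊕b12⊕b13⊕b14⊕b15 = 1⊕1⊕1⊕0⊕0⊕0⊕0⊕0 = 1
s8: b8⊕b9⊕b10⊕b11⊕b12⊕b13⊕b14⊕b15 = 0⊕1⊕1⊕0⊕0⊕0⊕0⊕0 = 0
Syndrome (s8...s1) = 0100 → position 4.

4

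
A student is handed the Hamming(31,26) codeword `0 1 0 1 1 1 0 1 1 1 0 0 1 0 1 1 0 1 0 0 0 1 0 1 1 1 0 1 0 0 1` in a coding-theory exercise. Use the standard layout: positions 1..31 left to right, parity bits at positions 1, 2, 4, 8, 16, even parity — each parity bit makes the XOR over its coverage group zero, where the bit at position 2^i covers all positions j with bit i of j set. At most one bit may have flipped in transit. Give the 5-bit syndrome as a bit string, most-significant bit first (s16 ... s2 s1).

s1: b1⊕b3⊕b5⊕b7⊕b9⊕b11⊕b13⊕b15⊕b17⊕b19⊕b21⊕b23⊕b25⊕b27⊕b29⊕b31 = 0⊕0⊕1⊕0⊕1⊕0⊕1⊕1⊕0⊕0⊕0⊕0⊕1⊕0⊕0⊕1 = 0
s2: b2⊕b3⊕b6⊕b7⊕b10⊕b11⊕b14⊕b15⊕b18⊕b19⊕b22⊕b23⊕b26⊕b27⊕b30⊕b31 = 1⊕0⊕1⊕0⊕1⊕0⊕0⊕1⊕1⊕0⊕1⊕0⊕1⊕0⊕0⊕1 = 0
s4: b4⊕b5⊕b6⊕b7⊕b12⊕b13⊕b14⊕b15⊕b20⊕b21⊕b22⊕b23⊕b28⊕b29⊕b30⊕b31 = 1⊕1⊕1⊕0⊕0⊕1⊕0⊕1⊕0⊕0⊕1⊕0⊕1⊕0⊕0⊕1 = 0
s8: b8⊕b9⊕b10⊕b11⊕b12⊕b13⊕b14⊕b15⊕b24⊕b25⊕b26⊕b27⊕b28⊕b29⊕b30⊕b31 = 1⊕1⊕1⊕0⊕0⊕1⊕0⊕1⊕1⊕1⊕1⊕0⊕1⊕0⊕0⊕1 = 0
s16: b16⊕b17⊕b18⊕b19⊕b20⊕b21⊕b22⊕b23⊕b24⊕b25⊕b26⊕b27⊕b28⊕b29⊕b30⊕b31 = 1⊕0⊕1⊕0⊕0⊕0⊕1⊕0⊕1⊕1⊕1⊕0⊕1⊕0⊕0⊕1 = 0
Syndrome (s16...s1) = 00000 → position 0 (no error).

00000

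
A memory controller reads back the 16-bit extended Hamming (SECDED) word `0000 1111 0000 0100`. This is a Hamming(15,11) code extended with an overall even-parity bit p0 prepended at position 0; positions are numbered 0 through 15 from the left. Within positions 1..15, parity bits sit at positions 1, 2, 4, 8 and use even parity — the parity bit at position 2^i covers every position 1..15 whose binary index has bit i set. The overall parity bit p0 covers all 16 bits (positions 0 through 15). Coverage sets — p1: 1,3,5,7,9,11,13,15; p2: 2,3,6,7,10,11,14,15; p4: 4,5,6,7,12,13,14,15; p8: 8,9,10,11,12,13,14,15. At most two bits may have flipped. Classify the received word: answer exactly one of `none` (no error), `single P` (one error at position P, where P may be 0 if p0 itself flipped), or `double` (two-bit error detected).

s1: b1⊕b3⊕b5⊕b7⊕b9⊕b11⊕b13⊕b15 = 0⊕0⊕1⊕1⊕0⊕0⊕1⊕0 = 1
s2: b2⊕b3⊕b6⊕b7⊕b10⊕b11⊕b14⊕b15 = 0⊕0⊕1⊕1⊕0⊕0⊕0⊕0 = 0
s4: b4⊕b5⊕b6⊕b7⊕b12⊕b13⊕b14⊕b15 = 1⊕1⊕1⊕1⊕0⊕1⊕0⊕0 = 1
s8: b8⊕b9⊕b10⊕b11⊕b12⊕b13⊕b14⊕b15 = 0⊕0⊕0⊕0⊕0⊕1⊕0⊕0 = 1
Syndrome (s8...s1) = 1101 → position 13.
Overall parity (XOR of all 16 bits, including p0): 0⊕0⊕0⊕0⊕1⊕1⊕1⊕1⊕0⊕0⊕0⊕0⊕0⊕1⊕0⊕0 = 1
Overall=1, syndrome position=13 → single-bit error at position 13.

single 13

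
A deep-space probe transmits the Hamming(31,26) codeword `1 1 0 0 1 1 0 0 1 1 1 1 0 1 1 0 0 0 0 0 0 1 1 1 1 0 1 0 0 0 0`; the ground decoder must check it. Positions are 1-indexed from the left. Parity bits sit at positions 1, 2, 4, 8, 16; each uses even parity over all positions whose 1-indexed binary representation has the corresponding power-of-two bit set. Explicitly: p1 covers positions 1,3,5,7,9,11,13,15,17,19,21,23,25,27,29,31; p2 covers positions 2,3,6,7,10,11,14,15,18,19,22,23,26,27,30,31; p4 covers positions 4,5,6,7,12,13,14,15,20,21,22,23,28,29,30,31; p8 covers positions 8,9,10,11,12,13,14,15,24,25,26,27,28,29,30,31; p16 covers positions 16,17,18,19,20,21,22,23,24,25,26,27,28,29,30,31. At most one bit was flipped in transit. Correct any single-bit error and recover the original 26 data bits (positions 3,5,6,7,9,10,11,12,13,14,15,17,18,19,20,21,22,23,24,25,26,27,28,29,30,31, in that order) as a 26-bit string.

01101111011000001111010010

s1: b1⊕b3⊕b5⊕b7⊕b9⊕b11⊕b13⊕b15⊕b17⊕b19⊕b21⊕b23⊕b25⊕b27⊕b29⊕b31 = 1⊕0⊕1⊕0⊕1⊕1⊕0⊕1⊕0⊕0⊕0⊕1⊕1⊕1⊕0⊕0 = 0
s2: b2⊕b3⊕b6⊕b7⊕b10⊕b11⊕b14⊕b15⊕b18⊕b19⊕b22⊕b23⊕b26⊕b27⊕b30⊕b31 = 1⊕0⊕1⊕0⊕1⊕1⊕1⊕1⊕0⊕0⊕1⊕1⊕0⊕1⊕0⊕0 = 1
s4: b4⊕b5⊕b6⊕b7⊕b12⊕b13⊕b14⊕b15⊕b20⊕b21⊕b22⊕b23⊕b28⊕b29⊕b30⊕b31 = 0⊕1⊕1⊕0⊕1⊕0⊕1⊕1⊕0⊕0⊕1⊕1⊕0⊕0⊕0⊕0 = 1
s8: b8⊕b9⊕b10⊕b11⊕b12⊕b13⊕b14⊕b15⊕b24⊕b25⊕b26⊕b27⊕b28⊕b29⊕b30⊕b31 = 0⊕1⊕1⊕1⊕1⊕0⊕1⊕1⊕1⊕1⊕0⊕1⊕0⊕0⊕0⊕0 = 1
s16: b16⊕b17⊕b18⊕b19⊕b20⊕b21⊕b22⊕b23⊕b24⊕b25⊕b26⊕b27⊕b28⊕b29⊕b30⊕b31 = 0⊕0⊕0⊕0⊕0⊕0⊕1⊕1⊕1⊕1⊕0⊕1⊕0⊕0⊕0⊕0 = 1
Syndrome (s16...s1) = 11110 → position 30.
Flip bit 30: corrected codeword = 1100110011110110000001111010010
Data bits at positions 3,5,6,7,9,10,11,12,13,14,15,17,18,19,20,21,22,23,24,25,26,27,28,29,30,31: 01101111011000001111010010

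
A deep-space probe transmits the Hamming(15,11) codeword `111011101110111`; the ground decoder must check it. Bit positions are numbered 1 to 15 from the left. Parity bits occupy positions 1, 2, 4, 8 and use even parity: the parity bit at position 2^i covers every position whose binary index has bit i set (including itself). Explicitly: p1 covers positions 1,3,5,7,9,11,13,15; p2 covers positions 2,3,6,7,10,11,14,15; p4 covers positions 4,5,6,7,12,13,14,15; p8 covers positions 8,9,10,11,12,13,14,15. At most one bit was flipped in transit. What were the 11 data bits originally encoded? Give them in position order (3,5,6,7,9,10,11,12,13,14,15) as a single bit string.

11111110111

s1: b1⊕b3⊕b5⊕b7⊕b9⊕b11⊕b13⊕b15 = 1⊕1⊕1⊕1⊕1⊕1⊕1⊕1 = 0
s2: b2⊕b3⊕b6⊕b7⊕b10⊕b11⊕b14⊕b15 = 1⊕1⊕1⊕1⊕1⊕1⊕1⊕1 = 0
s4: b4⊕b5⊕b6⊕b7⊕b12⊕b13⊕b14⊕b15 = 0⊕1⊕1⊕1⊕0⊕1⊕1⊕1 = 0
s8: b8⊕b9⊕b10⊕b11⊕b12⊕b13⊕b14⊕b15 = 0⊕1⊕1⊕1⊕0⊕1⊕1⊕1 = 0
Syndrome (s8...s1) = 0000 → position 0 (no error).
No correction needed.
Data bits at positions 3,5,6,7,9,10,11,12,13,14,15: 11111110111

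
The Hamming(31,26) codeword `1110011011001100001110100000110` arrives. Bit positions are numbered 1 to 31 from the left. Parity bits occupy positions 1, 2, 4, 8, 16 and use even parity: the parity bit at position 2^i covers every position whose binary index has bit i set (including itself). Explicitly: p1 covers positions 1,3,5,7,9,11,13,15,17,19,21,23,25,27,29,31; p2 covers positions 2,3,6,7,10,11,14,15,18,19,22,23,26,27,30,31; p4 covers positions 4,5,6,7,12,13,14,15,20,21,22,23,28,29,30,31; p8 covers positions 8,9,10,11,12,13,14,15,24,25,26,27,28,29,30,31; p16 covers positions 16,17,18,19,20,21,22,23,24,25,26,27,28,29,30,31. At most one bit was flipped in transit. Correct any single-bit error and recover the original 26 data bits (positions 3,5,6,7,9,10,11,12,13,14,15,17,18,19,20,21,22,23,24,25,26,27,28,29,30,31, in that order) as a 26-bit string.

10101100110001110100000110

s1: b1⊕b3⊕b5⊕b7⊕b9⊕b11⊕b13⊕b15⊕b17⊕b19⊕b21⊕b23⊕b25⊕b27⊕b29⊕b31 = 1⊕1⊕0⊕1⊕1⊕0⊕1⊕0⊕0⊕1⊕1⊕1⊕0⊕0⊕1⊕0 = 1
s2: b2⊕b3⊕b6⊕b7⊕b10⊕b11⊕b14⊕b15⊕b18⊕b19⊕b22⊕b23⊕b26⊕b27⊕b30⊕b31 = 1⊕1⊕1⊕1⊕1⊕0⊕1⊕0⊕0⊕1⊕0⊕1⊕0⊕0⊕1⊕0 = 1
s4: b4⊕b5⊕b6⊕b7⊕b12⊕b13⊕b14⊕b15⊕b20⊕b21⊕b22⊕b23⊕b28⊕b29⊕b30⊕b31 = 0⊕0⊕1⊕1⊕0⊕1⊕1⊕0⊕1⊕1⊕0⊕1⊕0⊕1⊕1⊕0 = 1
s8: b8⊕b9⊕b10⊕b11⊕b12⊕b13⊕b14⊕b15⊕b24⊕b25⊕b26⊕b27⊕b28⊕b29⊕b30⊕b31 = 0⊕1⊕1⊕0⊕0⊕1⊕1⊕0⊕0⊕0⊕0⊕0⊕0⊕1⊕1⊕0 = 0
s16: b16⊕b17⊕b18⊕b19⊕b20⊕b21⊕b22⊕b23⊕b24⊕b25⊕b26⊕b27⊕b28⊕b29⊕b30⊕b31 = 0⊕0⊕0⊕1⊕1⊕1⊕0⊕1⊕0⊕0⊕0⊕0⊕0⊕1⊕1⊕0 = 0
Syndrome (s16...s1) = 00111 → position 7.
Flip bit 7: corrected codeword = 1110010011001100001110100000110
Data bits at positions 3,5,6,7,9,10,11,12,13,14,15,17,18,19,20,21,22,23,24,25,26,27,28,29,30,31: 10101100110001110100000110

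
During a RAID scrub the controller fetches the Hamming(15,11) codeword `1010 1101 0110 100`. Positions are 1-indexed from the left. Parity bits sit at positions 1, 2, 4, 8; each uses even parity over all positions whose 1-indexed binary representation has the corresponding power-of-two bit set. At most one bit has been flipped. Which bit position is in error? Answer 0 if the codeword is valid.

s1: b1⊕b3⊕b5⊕b7⊕b9⊕b11⊕b13⊕b15 = 1⊕1⊕1⊕0⊕0⊕1⊕1⊕0 = 1
s2: b2⊕b3⊕b6⊕b7⊕b10⊕b11⊕b14⊕b15 = 0⊕1⊕1⊕0⊕1⊕1⊕0⊕0 = 0
s4: b4⊕b5⊕b6⊕b7⊕b12⊕b13⊕b14⊕b15 = 0⊕1⊕1⊕0⊕0⊕1⊕0⊕0 = 1
s8: b8⊕b9⊕b10⊕b11⊕b12⊕b13⊕b14⊕b15 = 1⊕0⊕1⊕1⊕0⊕1⊕0⊕0 = 0
Syndrome (s8...s1) = 0101 → position 5.

5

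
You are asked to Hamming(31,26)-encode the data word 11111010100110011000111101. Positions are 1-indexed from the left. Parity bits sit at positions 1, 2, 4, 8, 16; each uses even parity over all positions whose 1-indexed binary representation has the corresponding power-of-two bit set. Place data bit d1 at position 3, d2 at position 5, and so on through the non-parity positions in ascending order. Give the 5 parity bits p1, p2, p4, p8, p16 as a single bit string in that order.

11101

Place data bits at non-power-of-two positions: b3=1, b5=1, b6=1, b7=1, b9=1, b10=0, b11=1, b12=0, b13=1, b14=0, b15=0, b17=1, b18=1, b19=0, b20=0, b21=1, b22=1, b23=0, b24=0, b25=0, b26=1, b27=1, b28=1, b29=1, b30=0, b31=1.
p1 = XOR of data positions {3,5,7,9,11,13,15,17,19,21,23,25,27,29,31} = 1⊕1⊕1⊕1⊕1⊕1⊕0⊕1⊕0⊕1⊕0⊕0⊕1⊕1⊕1 = 1
p2 = XOR of data positions {3,6,7,10,11,14,15,18,19,22,23,26,27,30,31} = 1⊕1⊕1⊕0⊕1⊕0⊕0⊕1⊕0⊕1⊕0⊕1⊕1⊕0⊕1 = 1
p4 = XOR of data positions {5,6,7,12,13,14,15,20,21,22,23,28,29,30,31} = 1⊕1⊕1⊕0⊕1⊕0⊕0⊕0⊕1⊕1⊕0⊕1⊕1⊕0⊕1 = 1
p8 = XOR of data positions {9,10,11,12,13,14,15,24,25,26,27,28,29,30,31} = 1⊕0⊕1⊕0⊕1⊕0⊕0⊕0⊕0⊕1⊕1⊕1⊕1⊕0⊕1 = 0
p16 = XOR of data positions {17,18,19,20,21,22,23,24,25,26,27,28,29,30,31} = 1⊕1⊕0⊕0⊕1⊕1⊕0⊕0⊕0⊕1⊕1⊕1⊕1⊕0⊕1 = 1
Parity bits p1,p2,p4,p8,p16 = 11101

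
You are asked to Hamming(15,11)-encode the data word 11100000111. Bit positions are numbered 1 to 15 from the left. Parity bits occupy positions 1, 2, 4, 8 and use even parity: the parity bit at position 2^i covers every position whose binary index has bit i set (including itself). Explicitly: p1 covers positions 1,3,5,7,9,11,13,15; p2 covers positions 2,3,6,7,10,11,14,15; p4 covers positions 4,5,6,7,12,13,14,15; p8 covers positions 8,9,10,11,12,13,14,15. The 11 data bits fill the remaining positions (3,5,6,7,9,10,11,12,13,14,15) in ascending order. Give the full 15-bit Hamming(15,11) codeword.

001111010000111

Place data bits at non-power-of-two positions: b3=1, b5=1, b6=1, b7=0, b9=0, b10=0, b11=0, b12=0, b13=1, b14=1, b15=1.
p1 = XOR of data positions {3,5,7,9,11,13,15} = 1⊕1⊕0⊕0⊕0⊕1⊕1 = 0
p2 = XOR of data positions {3,6,7,10,11,14,15} = 1⊕1⊕0⊕0⊕0⊕1⊕1 = 0
p4 = XOR of data positions {5,6,7,12,13,14,15} = 1⊕1⊕0⊕0⊕1⊕1⊕1 = 1
p8 = XOR of data positions {9,10,11,12,13,14,15} = 0⊕0⊕0⊕0⊕1⊕1⊕1 = 1
Codeword b1..b15 = 001111010000111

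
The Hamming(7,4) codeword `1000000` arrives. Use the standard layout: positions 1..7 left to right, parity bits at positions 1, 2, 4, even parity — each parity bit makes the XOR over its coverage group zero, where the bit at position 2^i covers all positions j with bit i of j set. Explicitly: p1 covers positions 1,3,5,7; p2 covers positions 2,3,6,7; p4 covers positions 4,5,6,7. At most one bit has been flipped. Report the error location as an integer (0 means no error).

1

s1: b1⊕b3⊕b5⊕b7 = 1⊕0⊕0⊕0 = 1
s2: b2⊕b3⊕b6⊕b7 = 0⊕0⊕0⊕0 = 0
s4: b4⊕b5⊕b6⊕b7 = 0⊕0⊕0⊕0 = 0
Syndrome (s4...s1) = 001 → position 1.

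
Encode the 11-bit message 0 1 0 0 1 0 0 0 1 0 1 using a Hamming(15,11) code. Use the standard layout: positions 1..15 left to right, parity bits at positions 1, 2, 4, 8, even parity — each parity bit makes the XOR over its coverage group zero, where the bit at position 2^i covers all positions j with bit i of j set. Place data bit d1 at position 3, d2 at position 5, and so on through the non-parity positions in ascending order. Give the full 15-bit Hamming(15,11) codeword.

010110011000101

Place data bits at non-power-of-two positions: b3=0, b5=1, b6=0, b7=0, b9=1, b10=0, b11=0, b12=0, b13=1, b14=0, b15=1.
p1 = XOR of data positions {3,5,7,9,11,13,15} = 0⊕1⊕0⊕1⊕0⊕1⊕1 = 0
p2 = XOR of data positions {3,6,7,10,11,14,15} = 0⊕0⊕0⊕0⊕0⊕0⊕1 = 1
p4 = XOR of data positions {5,6,7,12,13,14,15} = 1⊕0⊕0⊕0⊕1⊕0⊕1 = 1
p8 = XOR of data positions {9,10,11,12,13,14,15} = 1⊕0⊕0⊕0⊕1⊕0⊕1 = 1
Codeword b1..b15 = 010110011000101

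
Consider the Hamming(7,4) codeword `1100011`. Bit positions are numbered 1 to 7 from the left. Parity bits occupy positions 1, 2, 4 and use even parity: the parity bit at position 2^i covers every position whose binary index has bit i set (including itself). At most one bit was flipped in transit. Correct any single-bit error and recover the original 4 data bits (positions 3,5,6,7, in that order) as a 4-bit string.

s1: b1⊕b3⊕b5⊕b7 = 1⊕0⊕0⊕1 = 0
s2: b2⊕b3⊕b6⊕b7 = 1⊕0⊕1⊕1 = 1
s4: b4⊕b5⊕b6⊕b7 = 0⊕0⊕1⊕1 = 0
Syndrome (s4...s1) = 010 → position 2.
Flip bit 2: corrected codeword = 1000011
Data bits at positions 3,5,6,7: 0011

0011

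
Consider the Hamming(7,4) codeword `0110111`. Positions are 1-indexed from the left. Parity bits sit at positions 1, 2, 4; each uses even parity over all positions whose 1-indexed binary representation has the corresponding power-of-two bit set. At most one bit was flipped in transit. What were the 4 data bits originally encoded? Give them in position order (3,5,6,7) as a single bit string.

s1: b1⊕b3⊕b5⊕b7 = 0⊕1⊕1⊕1 = 1
s2: b2⊕b3⊕b6⊕b7 = 1⊕1⊕1⊕1 = 0
s4: b4⊕b5⊕b6⊕b7 = 0⊕1⊕1⊕1 = 1
Syndrome (s4...s1) = 101 → position 5.
Flip bit 5: corrected codeword = 0110011
Data bits at positions 3,5,6,7: 1011

1011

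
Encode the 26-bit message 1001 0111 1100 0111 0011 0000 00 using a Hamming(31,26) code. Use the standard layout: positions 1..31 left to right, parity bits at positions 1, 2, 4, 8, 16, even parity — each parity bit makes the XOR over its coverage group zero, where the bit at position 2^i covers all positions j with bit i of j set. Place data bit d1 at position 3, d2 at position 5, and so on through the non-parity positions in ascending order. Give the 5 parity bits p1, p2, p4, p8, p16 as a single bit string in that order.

10011

Place data bits at non-power-of-two positions: b3=1, b5=0, b6=0, b7=1, b9=0, b10=1, b11=1, b12=1, b13=1, b14=1, b15=0, b17=0, b18=0, b19=1, b20=1, b21=1, b22=0, b23=0, b24=1, b25=1, b26=0, b27=0, b28=0, b29=0, b30=0, b31=0.
p1 = XOR of data positions {3,5,7,9,11,13,15,17,19,21,23,25,27,29,31} = 1⊕0⊕1⊕0⊕1⊕1⊕0⊕0⊕1⊕1⊕0⊕1⊕0⊕0⊕0 = 1
p2 = XOR of data positions {3,6,7,10,11,14,15,18,19,22,23,26,27,30,31} = 1⊕0⊕1⊕1⊕1⊕1⊕0⊕0⊕1⊕0⊕0⊕0⊕0⊕0⊕0 = 0
p4 = XOR of data positions {5,6,7,12,13,14,15,20,21,22,23,28,29,30,31} = 0⊕0⊕1⊕1⊕1⊕1⊕0⊕1⊕1⊕0⊕0⊕0⊕0⊕0⊕0 = 0
p8 = XOR of data positions {9,10,11,12,13,14,15,24,25,26,27,28,29,30,31} = 0⊕1⊕1⊕1⊕1⊕1⊕0⊕1⊕1⊕0⊕0⊕0⊕0⊕0⊕0 = 1
p16 = XOR of data positions {17,18,19,20,21,22,23,24,25,26,27,28,29,30,31} = 0⊕0⊕1⊕1⊕1⊕0⊕0⊕1⊕1⊕0⊕0⊕0⊕0⊕0⊕0 = 1
Parity bits p1,p2,p4,p8,p16 = 10011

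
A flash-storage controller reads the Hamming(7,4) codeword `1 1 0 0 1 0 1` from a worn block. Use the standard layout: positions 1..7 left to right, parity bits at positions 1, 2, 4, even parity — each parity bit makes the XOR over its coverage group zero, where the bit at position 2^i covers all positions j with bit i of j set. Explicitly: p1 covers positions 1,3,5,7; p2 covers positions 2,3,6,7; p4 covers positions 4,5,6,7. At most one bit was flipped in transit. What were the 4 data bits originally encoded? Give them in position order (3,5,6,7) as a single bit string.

0101

s1: b1⊕b3⊕b5⊕b7 = 1⊕0⊕1⊕1 = 1
s2: b2⊕b3⊕b6⊕b7 = 1⊕0⊕0⊕1 = 0
s4: b4⊕b5⊕b6⊕b7 = 0⊕1⊕0⊕1 = 0
Syndrome (s4...s1) = 001 → position 1.
Flip bit 1: corrected codeword = 0100101
Data bits at positions 3,5,6,7: 0101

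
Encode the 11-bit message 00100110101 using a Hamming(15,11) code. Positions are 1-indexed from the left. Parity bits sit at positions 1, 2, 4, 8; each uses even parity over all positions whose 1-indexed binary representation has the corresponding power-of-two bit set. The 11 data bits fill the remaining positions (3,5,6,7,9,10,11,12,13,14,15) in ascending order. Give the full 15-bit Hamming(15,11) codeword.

100101000110101

Place data bits at non-power-of-two positions: b3=0, b5=0, b6=1, b7=0, b9=0, b10=1, b11=1, b12=0, b13=1, b14=0, b15=1.
p1 = XOR of data positions {3,5,7,9,11,13,15} = 0⊕0⊕0⊕0⊕1⊕1⊕1 = 1
p2 = XOR of data positions {3,6,7,10,11,14,15} = 0⊕1⊕0⊕1⊕1⊕0⊕1 = 0
p4 = XOR of data positions {5,6,7,12,13,14,15} = 0⊕1⊕0⊕0⊕1⊕0⊕1 = 1
p8 = XOR of data positions {9,10,11,12,13,14,15} = 0⊕1⊕1⊕0⊕1⊕0⊕1 = 0
Codeword b1..b15 = 100101000110101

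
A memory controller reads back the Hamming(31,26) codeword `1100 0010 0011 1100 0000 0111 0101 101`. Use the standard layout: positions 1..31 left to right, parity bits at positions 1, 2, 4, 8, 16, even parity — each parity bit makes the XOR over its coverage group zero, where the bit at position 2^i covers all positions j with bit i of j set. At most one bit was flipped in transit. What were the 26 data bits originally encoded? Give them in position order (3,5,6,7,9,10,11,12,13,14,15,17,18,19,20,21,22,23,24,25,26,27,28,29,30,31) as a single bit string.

00010011110000001110101001

s1: b1⊕b3⊕b5⊕b7⊕b9⊕b11⊕b13⊕b15⊕b17⊕b19⊕b21⊕b23⊕b25⊕b27⊕b29⊕b31 = 1⊕0⊕0⊕1⊕0⊕1⊕1⊕0⊕0⊕0⊕0⊕1⊕0⊕0⊕1⊕1 = 1
s2: b2⊕b3⊕b6⊕b7⊕b10⊕b11⊕b14⊕b15⊕b18⊕b19⊕b22⊕b23⊕b26⊕b27⊕b30⊕b31 = 1⊕0⊕0⊕1⊕0⊕1⊕1⊕0⊕0⊕0⊕1⊕1⊕1⊕0⊕0⊕1 = 0
s4: b4⊕b5⊕b6⊕b7⊕b12⊕b13⊕b14⊕b15⊕b20⊕b21⊕b22⊕b23⊕b28⊕b29⊕b30⊕b31 = 0⊕0⊕0⊕1⊕1⊕1⊕1⊕0⊕0⊕0⊕1⊕1⊕1⊕1⊕0⊕1 = 1
s8: b8⊕b9⊕b10⊕b11⊕b12⊕b13⊕b14⊕b15⊕b24⊕b25⊕b26⊕b27⊕b28⊕b29⊕b30⊕b31 = 0⊕0⊕0⊕1⊕1⊕1⊕1⊕0⊕1⊕0⊕1⊕0⊕1⊕1⊕0⊕1 = 1
s16: b16⊕b17⊕b18⊕b19⊕b20⊕b21⊕b22⊕b23⊕b24⊕b25⊕b26⊕b27⊕b28⊕b29⊕b30⊕b31 = 0⊕0⊕0⊕0⊕0⊕0⊕1⊕1⊕1⊕0⊕1⊕0⊕1⊕1⊕0⊕1 = 1
Syndrome (s16...s1) = 11101 → position 29.
Flip bit 29: corrected codeword = 1100001000111100000001110101001
Data bits at positions 3,5,6,7,9,10,11,12,13,14,15,17,18,19,20,21,22,23,24,25,26,27,28,29,30,31: 00010011110000001110101001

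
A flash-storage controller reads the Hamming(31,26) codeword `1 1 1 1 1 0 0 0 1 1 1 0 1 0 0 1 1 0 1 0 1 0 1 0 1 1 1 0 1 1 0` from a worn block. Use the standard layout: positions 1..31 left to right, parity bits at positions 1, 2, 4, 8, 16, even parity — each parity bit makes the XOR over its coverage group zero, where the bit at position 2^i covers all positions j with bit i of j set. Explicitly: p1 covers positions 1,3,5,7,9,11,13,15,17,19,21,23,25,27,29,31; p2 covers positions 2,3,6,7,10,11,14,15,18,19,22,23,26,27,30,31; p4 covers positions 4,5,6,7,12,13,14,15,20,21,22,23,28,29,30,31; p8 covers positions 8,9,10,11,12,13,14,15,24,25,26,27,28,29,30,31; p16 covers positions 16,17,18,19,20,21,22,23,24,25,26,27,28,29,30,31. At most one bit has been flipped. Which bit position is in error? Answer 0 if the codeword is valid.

15

s1: b1⊕b3⊕b5⊕b7⊕b9⊕b11⊕b13⊕b15⊕b17⊕b19⊕b21⊕b23⊕b25⊕b27⊕b29⊕b31 = 1⊕1⊕1⊕0⊕1⊕1⊕1⊕0⊕1⊕1⊕1⊕1⊕1⊕1⊕1⊕0 = 1
s2: b2⊕b3⊕b6⊕b7⊕b10⊕b11⊕b14⊕b15⊕b18⊕b19⊕b22⊕b23⊕b26⊕b27⊕b30⊕b31 = 1⊕1⊕0⊕0⊕1⊕1⊕0⊕0⊕0⊕1⊕0⊕1⊕1⊕1⊕1⊕0 = 1
s4: b4⊕b5⊕b6⊕b7⊕b12⊕b13⊕b14⊕b15⊕b20⊕b21⊕b22⊕b23⊕b28⊕b29⊕b30⊕b31 = 1⊕1⊕0⊕0⊕0⊕1⊕0⊕0⊕0⊕1⊕0⊕1⊕0⊕1⊕1⊕0 = 1
s8: b8⊕b9⊕b10⊕b11⊕b12⊕b13⊕b14⊕b15⊕b24⊕b25⊕b26⊕b27⊕b28⊕b29⊕b30⊕b31 = 0⊕1⊕1⊕1⊕0⊕1⊕0⊕0⊕0⊕1⊕1⊕1⊕0⊕1⊕1⊕0 = 1
s16: b16⊕b17⊕b18⊕b19⊕b20⊕b21⊕b22⊕b23⊕b24⊕b25⊕b26⊕b27⊕b28⊕b29⊕b30⊕b31 = 1⊕1⊕0⊕1⊕0⊕1⊕0⊕1⊕0⊕1⊕1⊕1⊕0⊕1⊕1⊕0 = 0
Syndrome (s16...s1) = 01111 → position 15.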